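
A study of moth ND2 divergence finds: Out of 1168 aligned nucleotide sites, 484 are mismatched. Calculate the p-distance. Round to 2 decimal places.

0.41

p = 484/1168 = 0.414383… ≈ 0.41 (to 2 d.p.).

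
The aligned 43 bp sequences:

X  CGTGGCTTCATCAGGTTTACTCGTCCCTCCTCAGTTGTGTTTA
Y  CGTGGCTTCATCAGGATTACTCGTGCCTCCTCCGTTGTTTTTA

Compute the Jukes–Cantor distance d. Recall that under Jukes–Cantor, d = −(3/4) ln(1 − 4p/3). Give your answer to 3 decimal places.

The sequences differ at 4 of 43 sites (16, 25, 33, 39), so p = 4/43 ≈ 0.093023.
d = −(3/4) ln(1 − 4p/3) = −0.75 ln(1 − 0.124031) = −0.75 ln(0.875969)
  = −0.75 × (-0.132425) = 0.099319 substitutions/site.

0.099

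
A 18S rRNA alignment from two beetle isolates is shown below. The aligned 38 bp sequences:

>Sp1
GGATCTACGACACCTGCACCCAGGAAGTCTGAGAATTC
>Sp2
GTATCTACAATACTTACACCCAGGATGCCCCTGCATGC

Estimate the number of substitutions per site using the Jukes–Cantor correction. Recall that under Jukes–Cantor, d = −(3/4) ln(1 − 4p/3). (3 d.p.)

0.410

The sequences differ at 12 of 38 sites, so p = 12/38 ≈ 0.315789.
d = −(3/4) ln(1 − 4p/3) = −0.75 ln(1 − 0.421052) = −0.75 ln(0.578948)
  = −0.75 × (-0.546543) = 0.409907 substitutions/site.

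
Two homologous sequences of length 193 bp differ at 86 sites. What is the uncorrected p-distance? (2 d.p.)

0.45

p = 86/193 = 0.445595… ≈ 0.45 (to 2 d.p.).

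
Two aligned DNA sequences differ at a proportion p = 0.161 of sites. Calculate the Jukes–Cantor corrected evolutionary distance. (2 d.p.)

d = −(3/4) ln(1 − 4p/3) = −0.75 ln(1 − 0.214667) = −0.75 ln(0.785333)
  = −0.75 × (-0.241647) = 0.181235 substitutions/site.

0.18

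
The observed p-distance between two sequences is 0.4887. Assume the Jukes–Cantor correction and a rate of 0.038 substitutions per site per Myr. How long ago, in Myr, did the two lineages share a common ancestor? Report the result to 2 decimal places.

10.41

d = −(3/4) ln(1 − 4p/3) = −0.75 ln(1 − 0.6516) = −0.75 ln(0.3484)
  = −0.75 × (-1.054404) = 0.790803 substitutions/site.
Under a molecular clock d = 2μt, so t = d/(2μ) = 0.790803 / (2 × 0.038) = 10.41 Myr.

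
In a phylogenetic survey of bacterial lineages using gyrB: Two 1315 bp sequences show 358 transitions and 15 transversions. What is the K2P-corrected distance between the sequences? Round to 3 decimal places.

0.412

P = 358/1315 ≈ 0.272243 and Q = 15/1315 ≈ 0.011407.
Under the Kimura two-parameter model, d = −½ ln(1 − 2P − Q) − ¼ ln(1 − 2Q).
1 − 2P − Q = 0.444107, giving −½ ln(0.444107) = 0.405845.
1 − 2Q = 0.977186, giving −¼ ln(0.977186) = 0.005770.
d = 0.405845 + 0.005770 = 0.411615.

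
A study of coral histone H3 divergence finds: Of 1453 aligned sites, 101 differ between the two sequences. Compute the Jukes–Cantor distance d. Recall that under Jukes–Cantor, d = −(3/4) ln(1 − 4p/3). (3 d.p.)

0.073

p = 101/1453 ≈ 0.069511.
d = −(3/4) ln(1 − 4p/3) = −0.75 ln(1 − 0.092681) = −0.75 ln(0.907319)
  = −0.75 × (-0.097261) = 0.072946 substitutions/site.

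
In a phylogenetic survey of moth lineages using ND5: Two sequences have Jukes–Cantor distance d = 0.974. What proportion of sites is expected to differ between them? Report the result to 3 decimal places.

0.545

p = (3/4)(1 − e^(−4d/3)) = 0.75 × (1 − e^(-1.298667)) = 0.75 × (1 − 0.272895) = 0.545329.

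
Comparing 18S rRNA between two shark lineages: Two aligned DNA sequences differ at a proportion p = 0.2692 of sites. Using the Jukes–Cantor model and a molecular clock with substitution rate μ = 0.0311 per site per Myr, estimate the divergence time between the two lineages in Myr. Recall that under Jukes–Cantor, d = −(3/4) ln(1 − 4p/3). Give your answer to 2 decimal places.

d = −(3/4) ln(1 − 4p/3) = −0.75 ln(1 − 0.358933) = −0.75 ln(0.641067)
  = −0.75 × (-0.444621) = 0.333466 substitutions/site.
Under a molecular clock d = 2μt, so t = d/(2μ) = 0.333466 / (2 × 0.0311) = 5.36 Myr.

5.36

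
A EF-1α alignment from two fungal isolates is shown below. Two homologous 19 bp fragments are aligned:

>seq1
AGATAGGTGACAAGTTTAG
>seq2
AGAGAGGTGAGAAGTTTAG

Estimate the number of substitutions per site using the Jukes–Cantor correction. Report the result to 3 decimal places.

0.113

The sequences differ at 2 of 19 sites (4, 11), so p = 2/19 ≈ 0.105263.
d = −(3/4) ln(1 − 4p/3) = −0.75 ln(1 − 0.140351) = −0.75 ln(0.859649)
  = −0.75 × (-0.151231) = 0.113423 substitutions/site.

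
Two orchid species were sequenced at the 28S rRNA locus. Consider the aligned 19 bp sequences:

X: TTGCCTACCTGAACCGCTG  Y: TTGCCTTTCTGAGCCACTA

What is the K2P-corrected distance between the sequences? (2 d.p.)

0.35

Of 19 sites, 4 differences are transitions and 1 are transversions, so P = 4/19 ≈ 0.210526 and Q = 1/19 ≈ 0.052632.
Under the Kimura two-parameter model, d = −½ ln(1 − 2P − Q) − ¼ ln(1 − 2Q).
1 − 2P − Q = 0.526316, giving −½ ln(0.526316) = 0.320927.
1 − 2Q = 0.894736, giving −¼ ln(0.894736) = 0.027807.
d = 0.320927 + 0.027807 = 0.348734.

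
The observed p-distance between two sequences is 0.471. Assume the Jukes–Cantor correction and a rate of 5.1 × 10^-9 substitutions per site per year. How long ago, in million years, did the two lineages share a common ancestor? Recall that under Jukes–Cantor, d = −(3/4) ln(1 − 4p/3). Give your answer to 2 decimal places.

d = −(3/4) ln(1 − 4p/3) = −0.75 ln(1 − 0.628) = −0.75 ln(0.372)
  = −0.75 × (-0.988861) = 0.741646 substitutions/site.
Under a molecular clock d = 2μt, so t = d/(2μ) = 0.741646 / (2 × 5.1 × 10^-9) = 72.71 million years.

72.71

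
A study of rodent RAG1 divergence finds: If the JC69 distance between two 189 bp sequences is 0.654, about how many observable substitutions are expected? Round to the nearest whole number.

82

Invert JC69: p = (3/4)(1 − e^(−4d/3)) = 0.75 × (1 − e^(-0.872)) = 0.75 × (1 − 0.418114) = 0.436415.
Expected differing sites = pL ≈ 0.436415 × 189 = 82.482435 ≈ 82.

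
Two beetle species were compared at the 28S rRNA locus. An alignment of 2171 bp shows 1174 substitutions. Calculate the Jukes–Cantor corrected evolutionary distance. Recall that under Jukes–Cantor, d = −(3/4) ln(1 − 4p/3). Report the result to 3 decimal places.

0.957

p = 1174/2171 ≈ 0.540765.
d = −(3/4) ln(1 − 4p/3) = −0.75 ln(1 − 0.72102) = −0.75 ln(0.27898)
  = −0.75 × (-1.276615) = 0.957461 substitutions/site.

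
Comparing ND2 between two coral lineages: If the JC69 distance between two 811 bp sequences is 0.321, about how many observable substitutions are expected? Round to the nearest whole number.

212

Invert JC69: p = (3/4)(1 − e^(−4d/3)) = 0.75 × (1 − e^(-0.428)) = 0.75 × (1 − 0.651811) = 0.261142.
Expected differing sites = pL ≈ 0.261142 × 811 = 211.786162 ≈ 212.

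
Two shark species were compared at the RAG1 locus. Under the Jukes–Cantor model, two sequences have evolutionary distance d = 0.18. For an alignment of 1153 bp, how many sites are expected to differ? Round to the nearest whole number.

Invert JC69: p = (3/4)(1 − e^(−4d/3)) = 0.75 × (1 − e^(-0.24)) = 0.75 × (1 − 0.786628) = 0.160029.
Expected differing sites = pL ≈ 0.160029 × 1153 = 184.513437 ≈ 185.

185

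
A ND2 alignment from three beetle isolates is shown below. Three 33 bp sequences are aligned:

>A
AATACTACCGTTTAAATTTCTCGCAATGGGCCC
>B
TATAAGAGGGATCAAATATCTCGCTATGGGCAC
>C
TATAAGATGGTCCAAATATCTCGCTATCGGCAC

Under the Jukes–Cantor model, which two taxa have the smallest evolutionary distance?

A–B: 10/33 differ, p = 0.303, d = 0.388.
A–C: 11/33 differ, p = 0.333, d = 0.441.
B–C: 4/33 differ, p = 0.121, d = 0.132.
The smallest distance is between B and C.

B and C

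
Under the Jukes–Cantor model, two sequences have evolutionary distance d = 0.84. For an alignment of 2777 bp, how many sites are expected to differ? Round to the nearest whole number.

Invert JC69: p = (3/4)(1 − e^(−4d/3)) = 0.75 × (1 − e^(-1.12)) = 0.75 × (1 − 0.326280) = 0.505290.
Expected differing sites = pL ≈ 0.505290 × 2777 = 1403.19033 ≈ 1403.

1403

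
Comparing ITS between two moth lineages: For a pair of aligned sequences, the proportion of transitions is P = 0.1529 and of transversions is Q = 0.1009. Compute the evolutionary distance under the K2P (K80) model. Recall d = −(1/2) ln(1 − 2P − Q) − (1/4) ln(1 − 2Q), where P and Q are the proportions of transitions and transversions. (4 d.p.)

Under the Kimura two-parameter model, d = −½ ln(1 − 2P − Q) − ¼ ln(1 − 2Q).
1 − 2P − Q = 0.5933, giving −½ ln(0.5933) = 0.261028.
1 − 2Q = 0.7982, giving −¼ ln(0.7982) = 0.056349.
d = 0.261028 + 0.056349 = 0.317377.

0.3174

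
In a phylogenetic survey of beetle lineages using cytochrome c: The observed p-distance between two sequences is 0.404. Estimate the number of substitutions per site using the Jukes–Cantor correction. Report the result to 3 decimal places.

d = −(3/4) ln(1 − 4p/3) = −0.75 ln(1 − 0.538667) = −0.75 ln(0.461333)
  = −0.75 × (-0.773635) = 0.580226 substitutions/site.

0.580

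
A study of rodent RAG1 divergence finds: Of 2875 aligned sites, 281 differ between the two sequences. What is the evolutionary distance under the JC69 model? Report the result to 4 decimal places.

p = 281/2875 ≈ 0.097739.
d = −(3/4) ln(1 − 4p/3) = −0.75 ln(1 − 0.130319) = −0.75 ln(0.869681)
  = −0.75 × (-0.139629) = 0.104722 substitutions/site.

0.1047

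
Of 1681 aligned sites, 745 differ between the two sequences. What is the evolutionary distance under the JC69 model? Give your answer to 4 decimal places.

p = 745/1681 ≈ 0.443189.
d = −(3/4) ln(1 − 4p/3) = −0.75 ln(1 − 0.590919) = −0.75 ln(0.409081)
  = −0.75 × (-0.893842) = 0.670382 substitutions/site.

0.6704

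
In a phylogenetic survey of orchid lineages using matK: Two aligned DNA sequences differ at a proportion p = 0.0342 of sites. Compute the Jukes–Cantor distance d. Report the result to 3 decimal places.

0.035

d = −(3/4) ln(1 − 4p/3) = −0.75 ln(1 − 0.0456) = −0.75 ln(0.9544)
  = −0.75 × (-0.046672) = 0.035004 substitutions/site.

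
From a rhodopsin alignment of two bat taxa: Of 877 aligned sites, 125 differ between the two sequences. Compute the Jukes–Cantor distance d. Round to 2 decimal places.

p = 125/877 ≈ 0.142531.
d = −(3/4) ln(1 − 4p/3) = −0.75 ln(1 − 0.190041) = −0.75 ln(0.809959)
  = −0.75 × (-0.210772) = 0.158079 substitutions/site.

0.16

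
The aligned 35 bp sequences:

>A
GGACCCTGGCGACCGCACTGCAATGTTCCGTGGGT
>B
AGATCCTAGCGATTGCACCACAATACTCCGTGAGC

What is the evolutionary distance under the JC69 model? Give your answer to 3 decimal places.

0.407

The sequences differ at 11 of 35 sites, so p = 11/35 ≈ 0.314286.
d = −(3/4) ln(1 − 4p/3) = −0.75 ln(1 − 0.419048) = −0.75 ln(0.580952)
  = −0.75 × (-0.543087) = 0.407315 substitutions/site.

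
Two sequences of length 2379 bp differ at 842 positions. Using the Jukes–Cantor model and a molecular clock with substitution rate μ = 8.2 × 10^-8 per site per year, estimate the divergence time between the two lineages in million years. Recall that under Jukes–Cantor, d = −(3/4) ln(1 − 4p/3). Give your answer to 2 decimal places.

2.92

p = 842/2379 ≈ 0.35393.
d = −(3/4) ln(1 − 4p/3) = −0.75 ln(1 − 0.471907) = −0.75 ln(0.528093)
  = −0.75 × (-0.638483) = 0.478862 substitutions/site.
Under a molecular clock d = 2μt, so t = d/(2μ) = 0.478862 / (2 × 8.2 × 10^-8) = 2.92 million years.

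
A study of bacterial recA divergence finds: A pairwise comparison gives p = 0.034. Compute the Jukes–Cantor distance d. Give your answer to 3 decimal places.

d = −(3/4) ln(1 − 4p/3) = −0.75 ln(1 − 0.045333) = −0.75 ln(0.954667)
  = −0.75 × (-0.046393) = 0.034795 substitutions/site.

0.035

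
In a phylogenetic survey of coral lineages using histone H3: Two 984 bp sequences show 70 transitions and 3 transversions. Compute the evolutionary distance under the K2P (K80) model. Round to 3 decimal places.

0.080

P = 70/984 ≈ 0.071138 and Q = 3/984 ≈ 0.003049.
Under the Kimura two-parameter model, d = −½ ln(1 − 2P − Q) − ¼ ln(1 − 2Q).
1 − 2P − Q = 0.854675, giving −½ ln(0.854675) = 0.078517.
1 − 2Q = 0.993902, giving −¼ ln(0.993902) = 0.001529.
d = 0.078517 + 0.001529 = 0.080046.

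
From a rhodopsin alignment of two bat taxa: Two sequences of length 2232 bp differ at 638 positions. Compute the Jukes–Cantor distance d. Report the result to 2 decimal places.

p = 638/2232 ≈ 0.285842.
d = −(3/4) ln(1 − 4p/3) = −0.75 ln(1 − 0.381123) = −0.75 ln(0.618877)
  = −0.75 × (-0.479849) = 0.359887 substitutions/site.

0.36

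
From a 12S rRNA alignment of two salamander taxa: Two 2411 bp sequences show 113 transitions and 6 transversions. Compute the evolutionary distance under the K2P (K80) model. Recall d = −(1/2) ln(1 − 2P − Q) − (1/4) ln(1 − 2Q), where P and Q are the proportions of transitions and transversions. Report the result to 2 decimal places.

P = 113/2411 ≈ 0.046869 and Q = 6/2411 ≈ 0.002489.
Under the Kimura two-parameter model, d = −½ ln(1 − 2P − Q) − ¼ ln(1 − 2Q).
1 − 2P − Q = 0.903773, giving −½ ln(0.903773) = 0.050589.
1 − 2Q = 0.995022, giving −¼ ln(0.995022) = 0.001248.
d = 0.050589 + 0.001248 = 0.051837.

0.05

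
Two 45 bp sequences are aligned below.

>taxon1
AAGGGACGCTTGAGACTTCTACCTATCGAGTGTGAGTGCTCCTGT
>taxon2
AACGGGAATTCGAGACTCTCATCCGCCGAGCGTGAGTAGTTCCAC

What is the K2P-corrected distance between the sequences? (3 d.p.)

0.899

Of 45 sites, 17 differences are transitions and 3 are transversions, so P = 17/45 ≈ 0.377778 and Q = 3/45 ≈ 0.066667.
Under the Kimura two-parameter model, d = −½ ln(1 − 2P − Q) − ¼ ln(1 − 2Q).
1 − 2P − Q = 0.177777, giving −½ ln(0.177777) = 0.863613.
1 − 2Q = 0.866666, giving −¼ ln(0.866666) = 0.035775.
d = 0.863613 + 0.035775 = 0.899388.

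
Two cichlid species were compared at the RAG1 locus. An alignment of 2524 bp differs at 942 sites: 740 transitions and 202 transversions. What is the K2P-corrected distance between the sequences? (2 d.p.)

P = 740/2524 ≈ 0.293185 and Q = 202/2524 ≈ 0.080032.
Under the Kimura two-parameter model, d = −½ ln(1 − 2P − Q) − ¼ ln(1 − 2Q).
1 − 2P − Q = 0.333598, giving −½ ln(0.333598) = 0.548909.
1 − 2Q = 0.839936, giving −¼ ln(0.839936) = 0.043607.
d = 0.548909 + 0.043607 = 0.592516.

0.59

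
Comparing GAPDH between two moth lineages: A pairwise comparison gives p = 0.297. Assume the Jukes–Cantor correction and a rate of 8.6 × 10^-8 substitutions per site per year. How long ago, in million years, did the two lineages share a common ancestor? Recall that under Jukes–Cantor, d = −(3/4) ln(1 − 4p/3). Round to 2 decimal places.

d = −(3/4) ln(1 − 4p/3) = −0.75 ln(1 − 0.396) = −0.75 ln(0.604)
  = −0.75 × (-0.504181) = 0.378136 substitutions/site.
Under a molecular clock d = 2μt, so t = d/(2μ) = 0.378136 / (2 × 8.6 × 10^-8) = 2.20 million years.

2.20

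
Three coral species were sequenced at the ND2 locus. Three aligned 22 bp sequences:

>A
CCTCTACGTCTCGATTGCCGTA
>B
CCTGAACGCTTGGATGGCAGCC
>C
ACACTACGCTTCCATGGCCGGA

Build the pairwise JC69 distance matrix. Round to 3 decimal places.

A–B: 9/22 sites differ → p ≈ 0.409091, d = −0.75 ln(1 − 0.545455) = 0.591344 ≈ 0.591.
A–C: 7/22 sites differ → p ≈ 0.318182, d = −0.75 ln(1 − 0.424243) = 0.414052 ≈ 0.414.
B–C: 9/22 sites differ → p ≈ 0.409091, d = −0.75 ln(1 − 0.545455) = 0.591344 ≈ 0.591.

d(A,B) = 0.591, d(A,C) = 0.414, d(B,C) = 0.591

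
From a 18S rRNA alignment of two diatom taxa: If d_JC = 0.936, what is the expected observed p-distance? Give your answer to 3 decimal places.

0.535

p = (3/4)(1 − e^(−4d/3)) = 0.75 × (1 − e^(-1.248)) = 0.75 × (1 − 0.287078) = 0.534692.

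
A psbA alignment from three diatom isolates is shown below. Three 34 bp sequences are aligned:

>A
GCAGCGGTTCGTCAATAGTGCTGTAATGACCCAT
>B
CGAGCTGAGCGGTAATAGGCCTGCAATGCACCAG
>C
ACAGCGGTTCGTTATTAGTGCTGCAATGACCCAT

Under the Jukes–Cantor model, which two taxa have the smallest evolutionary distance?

A–B: 13/34 differ, p = 0.382, d = 0.535.
A–C: 4/34 differ, p = 0.118, d = 0.128.
B–C: 12/34 differ, p = 0.353, d = 0.477.
The smallest distance is between A and C.

A and C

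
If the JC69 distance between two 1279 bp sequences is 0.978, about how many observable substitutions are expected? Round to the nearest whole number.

699

Invert JC69: p = (3/4)(1 − e^(−4d/3)) = 0.75 × (1 − e^(-1.304)) = 0.75 × (1 − 0.271444) = 0.546417.
Expected differing sites = pL ≈ 0.546417 × 1279 = 698.867343 ≈ 699.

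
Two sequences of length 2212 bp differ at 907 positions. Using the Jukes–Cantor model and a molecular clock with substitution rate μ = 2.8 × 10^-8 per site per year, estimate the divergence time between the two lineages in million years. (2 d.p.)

p = 907/2212 ≈ 0.410036.
d = −(3/4) ln(1 − 4p/3) = −0.75 ln(1 − 0.546715) = −0.75 ln(0.453285)
  = −0.75 × (-0.791234) = 0.593426 substitutions/site.
Under a molecular clock d = 2μt, so t = d/(2μ) = 0.593426 / (2 × 2.8 × 10^-8) = 10.60 million years.

10.60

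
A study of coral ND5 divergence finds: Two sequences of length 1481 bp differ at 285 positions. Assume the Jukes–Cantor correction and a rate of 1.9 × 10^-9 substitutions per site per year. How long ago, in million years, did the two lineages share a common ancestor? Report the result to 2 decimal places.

58.52

p = 285/1481 ≈ 0.192438.
d = −(3/4) ln(1 − 4p/3) = −0.75 ln(1 − 0.256584) = −0.75 ln(0.743416)
  = −0.75 × (-0.296499) = 0.222374 substitutions/site.
Under a molecular clock d = 2μt, so t = d/(2μ) = 0.222374 / (2 × 1.9 × 10^-9) = 58.52 million years.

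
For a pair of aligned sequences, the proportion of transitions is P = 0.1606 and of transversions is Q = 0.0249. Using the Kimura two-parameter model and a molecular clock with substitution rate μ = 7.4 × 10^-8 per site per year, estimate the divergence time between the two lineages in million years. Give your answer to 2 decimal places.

1.52

Under the Kimura two-parameter model, d = −½ ln(1 − 2P − Q) − ¼ ln(1 − 2Q).
1 − 2P − Q = 0.6539, giving −½ ln(0.6539) = 0.212400.
1 − 2Q = 0.9502, giving −¼ ln(0.9502) = 0.012771.
d = 0.212400 + 0.012771 = 0.225171.
Under a molecular clock d = 2μt, so t = d/(2μ) = 0.225171 / (2 × 7.4 × 10^-8) = 1.52 million years.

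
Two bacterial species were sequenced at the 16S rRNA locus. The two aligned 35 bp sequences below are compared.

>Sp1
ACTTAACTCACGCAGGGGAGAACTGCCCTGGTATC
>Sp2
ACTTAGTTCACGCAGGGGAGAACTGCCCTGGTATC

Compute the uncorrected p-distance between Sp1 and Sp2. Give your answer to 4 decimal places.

0.0571

The sequences differ at 2 of 35 positions (sites 6, 7).
p = 2/35 = 0.057142… ≈ 0.0571 (to 4 d.p.).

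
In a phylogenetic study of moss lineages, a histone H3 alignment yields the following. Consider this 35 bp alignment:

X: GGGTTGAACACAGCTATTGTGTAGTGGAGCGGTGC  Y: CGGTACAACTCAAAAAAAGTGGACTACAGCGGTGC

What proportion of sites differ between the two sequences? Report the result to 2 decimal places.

The sequences differ at 13 of 35 positions.
p = 13/35 = 0.371428… ≈ 0.37 (to 2 d.p.).

0.37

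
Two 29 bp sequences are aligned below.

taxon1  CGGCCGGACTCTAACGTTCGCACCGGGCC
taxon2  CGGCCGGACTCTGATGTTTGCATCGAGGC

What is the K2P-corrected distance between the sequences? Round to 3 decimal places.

0.256

Of 29 sites, 5 differences are transitions and 1 are transversions, so P = 5/29 ≈ 0.172414 and Q = 1/29 ≈ 0.034483.
Under the Kimura two-parameter model, d = −½ ln(1 − 2P − Q) − ¼ ln(1 − 2Q).
1 − 2P − Q = 0.620689, giving −½ ln(0.620689) = 0.238463.
1 − 2Q = 0.931034, giving −¼ ln(0.931034) = 0.017865.
d = 0.238463 + 0.017865 = 0.256328.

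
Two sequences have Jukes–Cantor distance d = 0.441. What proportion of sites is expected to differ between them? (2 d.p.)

0.33

p = (3/4)(1 − e^(−4d/3)) = 0.75 × (1 − e^(-0.588)) = 0.75 × (1 − 0.555437) = 0.333422.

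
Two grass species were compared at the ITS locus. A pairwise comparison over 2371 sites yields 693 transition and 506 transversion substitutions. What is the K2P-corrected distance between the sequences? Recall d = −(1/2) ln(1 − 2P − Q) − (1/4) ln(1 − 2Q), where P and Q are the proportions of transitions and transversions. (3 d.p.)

0.939

P = 693/2371 ≈ 0.292282 and Q = 506/2371 ≈ 0.213412.
Under the Kimura two-parameter model, d = −½ ln(1 − 2P − Q) − ¼ ln(1 − 2Q).
1 − 2P − Q = 0.202024, giving −½ ln(0.202024) = 0.799684.
1 − 2Q = 0.573176, giving −¼ ln(0.573176) = 0.139141.
d = 0.799684 + 0.139141 = 0.938825.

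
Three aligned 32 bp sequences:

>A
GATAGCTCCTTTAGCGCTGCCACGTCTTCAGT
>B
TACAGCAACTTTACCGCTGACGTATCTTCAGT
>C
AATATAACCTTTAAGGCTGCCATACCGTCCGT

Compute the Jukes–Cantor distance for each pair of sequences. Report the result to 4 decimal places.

A–B: 9/32 sites differ → p = 0.28125, d = −0.75 ln(1 − 0.375) = 0.352503 ≈ 0.3525.
A–C: 11/32 sites differ → p = 0.34375, d = −0.75 ln(1 − 0.458333) = 0.459828 ≈ 0.4598.
B–C: 12/32 sites differ → p = 0.375, d = −0.75 ln(1 − 0.5) = 0.519860 ≈ 0.5199.

d(A,B) = 0.3525, d(A,C) = 0.4598, d(B,C) = 0.5199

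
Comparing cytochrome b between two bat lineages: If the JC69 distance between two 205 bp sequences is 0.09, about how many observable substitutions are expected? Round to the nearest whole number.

17

Invert JC69: p = (3/4)(1 − e^(−4d/3)) = 0.75 × (1 − e^(-0.12)) = 0.75 × (1 − 0.886920) = 0.084810.
Expected differing sites = pL ≈ 0.084810 × 205 = 17.38605 ≈ 17.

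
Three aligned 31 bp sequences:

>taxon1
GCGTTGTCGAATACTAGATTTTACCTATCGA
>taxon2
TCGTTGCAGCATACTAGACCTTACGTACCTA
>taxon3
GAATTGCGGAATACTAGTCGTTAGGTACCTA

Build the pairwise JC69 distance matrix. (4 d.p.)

d(taxon1,taxon2) = 0.3672, d(taxon1,taxon3) = 0.4806, d(taxon2,taxon3) = 0.3163

taxon1–taxon2: 9/31 sites differ → p ≈ 0.290323, d = −0.75 ln(1 − 0.387097) = 0.367161 ≈ 0.3672.
taxon1–taxon3: 11/31 sites differ → p ≈ 0.354839, d = −0.75 ln(1 − 0.473119) = 0.480585 ≈ 0.4806.
taxon2–taxon3: 8/31 sites differ → p ≈ 0.258065, d = −0.75 ln(1 − 0.344087) = 0.316295 ≈ 0.3163.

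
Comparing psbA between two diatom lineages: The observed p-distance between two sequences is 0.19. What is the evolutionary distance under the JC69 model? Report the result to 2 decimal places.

d = −(3/4) ln(1 − 4p/3) = −0.75 ln(1 − 0.253333) = −0.75 ln(0.746667)
  = −0.75 × (-0.292136) = 0.219102 substitutions/site.

0.22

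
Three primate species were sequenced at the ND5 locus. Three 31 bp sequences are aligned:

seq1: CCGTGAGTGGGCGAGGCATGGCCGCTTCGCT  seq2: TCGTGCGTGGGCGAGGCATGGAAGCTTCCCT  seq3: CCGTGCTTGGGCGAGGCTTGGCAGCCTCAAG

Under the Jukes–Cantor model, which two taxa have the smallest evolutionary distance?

seq1–seq2: 5/31 differ, p = 0.161, d = 0.182.
seq1–seq3: 8/31 differ, p = 0.258, d = 0.316.
seq2–seq3: 8/31 differ, p = 0.258, d = 0.316.
The smallest distance is between seq1 and seq2.

seq1 and seq2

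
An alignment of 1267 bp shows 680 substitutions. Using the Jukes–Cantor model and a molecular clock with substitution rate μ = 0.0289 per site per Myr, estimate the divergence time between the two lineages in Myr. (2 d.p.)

16.32

p = 680/1267 ≈ 0.536701.
d = −(3/4) ln(1 − 4p/3) = −0.75 ln(1 − 0.715601) = −0.75 ln(0.284399)
  = −0.75 × (-1.257377) = 0.943033 substitutions/site.
Under a molecular clock d = 2μt, so t = d/(2μ) = 0.943033 / (2 × 0.0289) = 16.32 Myr.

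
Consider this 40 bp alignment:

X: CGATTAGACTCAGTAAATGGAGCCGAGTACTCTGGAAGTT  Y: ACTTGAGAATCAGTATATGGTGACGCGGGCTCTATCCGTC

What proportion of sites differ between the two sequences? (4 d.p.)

0.4000

The sequences differ at 16 of 40 positions.
p = 16/40 = 0.4000.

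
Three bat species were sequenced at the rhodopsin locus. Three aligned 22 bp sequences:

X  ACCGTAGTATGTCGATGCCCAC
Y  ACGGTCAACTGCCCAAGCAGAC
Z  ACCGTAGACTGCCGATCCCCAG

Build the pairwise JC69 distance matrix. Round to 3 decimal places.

d(X,Y) = 0.699, d(X,Z) = 0.271, d(Y,Z) = 0.591

X–Y: 10/22 sites differ → p ≈ 0.454545, d = −0.75 ln(1 − 0.60606) = 0.698667 ≈ 0.699.
X–Z: 5/22 sites differ → p ≈ 0.227273, d = −0.75 ln(1 − 0.303031) = 0.270761 ≈ 0.271.
Y–Z: 9/22 sites differ → p ≈ 0.409091, d = −0.75 ln(1 − 0.545455) = 0.591344 ≈ 0.591.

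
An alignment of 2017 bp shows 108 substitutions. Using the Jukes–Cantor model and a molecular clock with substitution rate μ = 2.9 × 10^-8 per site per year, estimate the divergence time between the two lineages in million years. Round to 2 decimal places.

0.96

p = 108/2017 ≈ 0.053545.
d = −(3/4) ln(1 − 4p/3) = −0.75 ln(1 − 0.071393) = −0.75 ln(0.928607)
  = −0.75 × (-0.074070) = 0.055553 substitutions/site.
Under a molecular clock d = 2μt, so t = d/(2μ) = 0.055553 / (2 × 2.9 × 10^-8) = 0.96 million years.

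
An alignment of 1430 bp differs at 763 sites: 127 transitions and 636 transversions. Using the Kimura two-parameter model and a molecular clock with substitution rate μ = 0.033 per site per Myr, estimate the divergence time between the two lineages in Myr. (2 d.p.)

15.72

P = 127/1430 ≈ 0.088811 and Q = 636/1430 ≈ 0.444755.
Under the Kimura two-parameter model, d = −½ ln(1 − 2P − Q) − ¼ ln(1 − 2Q).
1 − 2P − Q = 0.377623, giving −½ ln(0.377623) = 0.486929.
1 − 2Q = 0.11049, giving −¼ ln(0.11049) = 0.550708.
d = 0.486929 + 0.550708 = 1.037637.
Under a molecular clock d = 2μt, so t = d/(2μ) = 1.037637 / (2 × 0.033) = 15.72 Myr.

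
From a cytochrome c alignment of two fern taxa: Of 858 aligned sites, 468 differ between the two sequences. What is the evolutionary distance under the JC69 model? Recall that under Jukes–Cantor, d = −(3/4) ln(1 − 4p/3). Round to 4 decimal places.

p = 468/858 ≈ 0.545455.
d = −(3/4) ln(1 − 4p/3) = −0.75 ln(1 − 0.727273) = −0.75 ln(0.272727)
  = −0.75 × (-1.299284) = 0.974463 substitutions/site.

0.9745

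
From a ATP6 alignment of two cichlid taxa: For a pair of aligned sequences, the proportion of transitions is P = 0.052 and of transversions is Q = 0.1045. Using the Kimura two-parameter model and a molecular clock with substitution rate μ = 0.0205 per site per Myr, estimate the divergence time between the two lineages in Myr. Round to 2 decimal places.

4.28

Under the Kimura two-parameter model, d = −½ ln(1 − 2P − Q) − ¼ ln(1 − 2Q).
1 − 2P − Q = 0.7915, giving −½ ln(0.7915) = 0.116913.
1 − 2Q = 0.791, giving −¼ ln(0.791) = 0.058614.
d = 0.116913 + 0.058614 = 0.175527.
Under a molecular clock d = 2μt, so t = d/(2μ) = 0.175527 / (2 × 0.0205) = 4.28 Myr.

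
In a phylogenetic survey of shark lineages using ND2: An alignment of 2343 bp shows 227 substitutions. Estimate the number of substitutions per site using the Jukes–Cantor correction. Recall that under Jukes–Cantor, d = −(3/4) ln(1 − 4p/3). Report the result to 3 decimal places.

0.104

p = 227/2343 ≈ 0.096884.
d = −(3/4) ln(1 − 4p/3) = −0.75 ln(1 − 0.129179) = −0.75 ln(0.870821)
  = −0.75 × (-0.138319) = 0.103739 substitutions/site.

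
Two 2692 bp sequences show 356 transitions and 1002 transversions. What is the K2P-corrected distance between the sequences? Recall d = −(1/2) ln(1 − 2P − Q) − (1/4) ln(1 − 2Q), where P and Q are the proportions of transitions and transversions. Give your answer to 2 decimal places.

P = 356/2692 ≈ 0.132244 and Q = 1002/2692 ≈ 0.372214.
Under the Kimura two-parameter model, d = −½ ln(1 − 2P − Q) − ¼ ln(1 − 2Q).
1 − 2P − Q = 0.363298, giving −½ ln(0.363298) = 0.506266.
1 − 2Q = 0.255572, giving −¼ ln(0.255572) = 0.341063.
d = 0.506266 + 0.341063 = 0.847329.

0.85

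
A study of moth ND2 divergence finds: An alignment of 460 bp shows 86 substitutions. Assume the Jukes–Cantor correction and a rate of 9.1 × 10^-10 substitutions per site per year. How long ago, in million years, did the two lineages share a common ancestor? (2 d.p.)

p = 86/460 ≈ 0.186957.
d = −(3/4) ln(1 − 4p/3) = −0.75 ln(1 − 0.249276) = −0.75 ln(0.750724)
  = −0.75 × (-0.286717) = 0.215038 substitutions/site.
Under a molecular clock d = 2μt, so t = d/(2μ) = 0.215038 / (2 × 9.1 × 10^-10) = 118.15 million years.

118.15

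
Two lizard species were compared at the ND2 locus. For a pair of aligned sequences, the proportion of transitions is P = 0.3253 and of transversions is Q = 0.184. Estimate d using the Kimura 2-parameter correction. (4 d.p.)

1.0144

Under the Kimura two-parameter model, d = −½ ln(1 − 2P − Q) − ¼ ln(1 − 2Q).
1 − 2P − Q = 0.1654, giving −½ ln(0.1654) = 0.899694.
1 − 2Q = 0.632, giving −¼ ln(0.632) = 0.114716.
d = 0.899694 + 0.114716 = 1.014410.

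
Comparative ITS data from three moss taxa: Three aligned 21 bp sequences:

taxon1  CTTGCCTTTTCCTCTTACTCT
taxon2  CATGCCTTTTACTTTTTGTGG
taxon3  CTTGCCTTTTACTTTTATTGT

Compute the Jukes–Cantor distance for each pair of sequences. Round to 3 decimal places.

taxon1–taxon2: 7/21 sites differ → p ≈ 0.333333, d = −0.75 ln(1 − 0.444444) = 0.440839 ≈ 0.441.
taxon1–taxon3: 4/21 sites differ → p ≈ 0.190476, d = −0.75 ln(1 − 0.253968) = 0.219740 ≈ 0.220.
taxon2–taxon3: 4/21 sites differ → p ≈ 0.190476, d = −0.75 ln(1 − 0.253968) = 0.219740 ≈ 0.220.

d(taxon1,taxon2) = 0.441, d(taxon1,taxon3) = 0.220, d(taxon2,taxon3) = 0.220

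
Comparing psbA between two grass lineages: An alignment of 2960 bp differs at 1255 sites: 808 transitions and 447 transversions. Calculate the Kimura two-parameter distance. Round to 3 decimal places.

P = 808/2960 ≈ 0.272973 and Q = 447/2960 ≈ 0.151014.
Under the Kimura two-parameter model, d = −½ ln(1 − 2P − Q) − ¼ ln(1 − 2Q).
1 − 2P − Q = 0.30304, giving −½ ln(0.30304) = 0.596945.
1 − 2Q = 0.697972, giving −¼ ln(0.697972) = 0.089894.
d = 0.596945 + 0.089894 = 0.686839.

0.687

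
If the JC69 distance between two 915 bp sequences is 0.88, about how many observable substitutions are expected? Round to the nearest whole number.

Invert JC69: p = (3/4)(1 − e^(−4d/3)) = 0.75 × (1 − e^(-1.173333)) = 0.75 × (1 − 0.309334) = 0.518000.
Expected differing sites = pL ≈ 0.518000 × 915 = 473.97 ≈ 474.

474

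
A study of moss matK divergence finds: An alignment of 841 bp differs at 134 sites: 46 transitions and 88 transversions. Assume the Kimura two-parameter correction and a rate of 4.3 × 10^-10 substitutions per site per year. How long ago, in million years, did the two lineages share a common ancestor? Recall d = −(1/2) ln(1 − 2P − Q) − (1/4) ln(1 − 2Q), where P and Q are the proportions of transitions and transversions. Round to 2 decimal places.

208.28

P = 46/841 ≈ 0.054697 and Q = 88/841 ≈ 0.104637.
Under the Kimura two-parameter model, d = −½ ln(1 − 2P − Q) − ¼ ln(1 − 2Q).
1 − 2P − Q = 0.785969, giving −½ ln(0.785969) = 0.120419.
1 − 2Q = 0.790726, giving −¼ ln(0.790726) = 0.058701.
d = 0.120419 + 0.058701 = 0.179120.
Under a molecular clock d = 2μt, so t = d/(2μ) = 0.179120 / (2 × 4.3 × 10^-10) = 208.28 million years.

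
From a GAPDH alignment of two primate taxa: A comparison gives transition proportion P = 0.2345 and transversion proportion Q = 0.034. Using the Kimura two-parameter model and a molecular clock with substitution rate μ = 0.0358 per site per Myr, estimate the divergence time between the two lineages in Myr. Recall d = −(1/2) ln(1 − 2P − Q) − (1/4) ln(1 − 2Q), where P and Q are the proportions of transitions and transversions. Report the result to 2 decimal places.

5.13

Under the Kimura two-parameter model, d = −½ ln(1 − 2P − Q) − ¼ ln(1 − 2Q).
1 − 2P − Q = 0.497, giving −½ ln(0.497) = 0.349583.
1 − 2Q = 0.932, giving −¼ ln(0.932) = 0.017606.
d = 0.349583 + 0.017606 = 0.367189.
Under a molecular clock d = 2μt, so t = d/(2μ) = 0.367189 / (2 × 0.0358) = 5.13 Myr.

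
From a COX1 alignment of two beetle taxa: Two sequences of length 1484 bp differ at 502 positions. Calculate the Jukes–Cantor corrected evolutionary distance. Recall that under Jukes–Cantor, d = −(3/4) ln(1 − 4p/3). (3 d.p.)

p = 502/1484 ≈ 0.338275.
d = −(3/4) ln(1 − 4p/3) = −0.75 ln(1 − 0.451033) = −0.75 ln(0.548967)
  = −0.75 × (-0.599717) = 0.449788 substitutions/site.

0.450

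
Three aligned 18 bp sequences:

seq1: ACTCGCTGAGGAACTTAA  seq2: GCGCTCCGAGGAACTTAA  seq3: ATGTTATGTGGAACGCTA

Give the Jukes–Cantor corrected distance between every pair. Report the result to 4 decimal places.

d(seq1,seq2) = 0.2635, d(seq1,seq3) = 0.8240, d(seq2,seq3) = 0.8240

seq1–seq2: 4/18 sites differ → p ≈ 0.222222, d = −0.75 ln(1 − 0.296296) = 0.263548 ≈ 0.2635.
seq1–seq3: 9/18 sites differ → p = 0.5, d = −0.75 ln(1 − 0.666667) = 0.823960 ≈ 0.8240.
seq2–seq3: 9/18 sites differ → p = 0.5, d = −0.75 ln(1 − 0.666667) = 0.823960 ≈ 0.8240.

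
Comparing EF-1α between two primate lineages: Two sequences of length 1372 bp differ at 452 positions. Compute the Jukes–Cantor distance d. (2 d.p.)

p = 452/1372 ≈ 0.329446.
d = −(3/4) ln(1 − 4p/3) = −0.75 ln(1 − 0.439261) = −0.75 ln(0.560739)
  = −0.75 × (-0.578500) = 0.433875 substitutions/site.

0.43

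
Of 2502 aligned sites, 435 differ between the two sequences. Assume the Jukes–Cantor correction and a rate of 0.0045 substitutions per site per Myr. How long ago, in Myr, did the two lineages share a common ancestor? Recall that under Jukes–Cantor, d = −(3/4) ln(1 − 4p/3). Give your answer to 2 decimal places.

p = 435/2502 ≈ 0.173861.
d = −(3/4) ln(1 − 4p/3) = −0.75 ln(1 − 0.231815) = −0.75 ln(0.768185)
  = −0.75 × (-0.263725) = 0.197794 substitutions/site.
Under a molecular clock d = 2μt, so t = d/(2μ) = 0.197794 / (2 × 0.0045) = 21.98 Myr.

21.98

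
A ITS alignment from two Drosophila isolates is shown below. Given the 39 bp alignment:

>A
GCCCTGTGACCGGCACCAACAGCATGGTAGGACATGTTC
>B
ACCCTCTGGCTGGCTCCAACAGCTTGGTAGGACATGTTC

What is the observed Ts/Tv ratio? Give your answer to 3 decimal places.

Transitions are A↔G and C↔T; transversions are all other mismatches.
Transitions: 3. Transversions: 3.
R = 3/3 = 1.000.

1.000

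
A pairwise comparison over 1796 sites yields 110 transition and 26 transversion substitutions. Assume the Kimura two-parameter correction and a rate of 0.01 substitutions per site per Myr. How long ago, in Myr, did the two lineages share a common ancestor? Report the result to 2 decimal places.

P = 110/1796 ≈ 0.061247 and Q = 26/1796 ≈ 0.014477.
Under the Kimura two-parameter model, d = −½ ln(1 − 2P − Q) − ¼ ln(1 − 2Q).
1 − 2P − Q = 0.863029, giving −½ ln(0.863029) = 0.073653.
1 − 2Q = 0.971046, giving −¼ ln(0.971046) = 0.007345.
d = 0.073653 + 0.007345 = 0.080998.
Under a molecular clock d = 2μt, so t = d/(2μ) = 0.080998 / (2 × 0.01) = 4.05 Myr.

4.05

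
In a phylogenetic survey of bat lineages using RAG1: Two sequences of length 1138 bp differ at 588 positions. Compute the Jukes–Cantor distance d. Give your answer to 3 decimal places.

0.876

p = 588/1138 ≈ 0.516696.
d = −(3/4) ln(1 − 4p/3) = −0.75 ln(1 − 0.688928) = −0.75 ln(0.311072)
  = −0.75 × (-1.167731) = 0.875798 substitutions/site.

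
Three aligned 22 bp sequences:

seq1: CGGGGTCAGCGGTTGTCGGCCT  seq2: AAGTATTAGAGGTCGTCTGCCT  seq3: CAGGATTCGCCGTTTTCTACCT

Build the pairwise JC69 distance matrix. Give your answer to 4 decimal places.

d(seq1,seq2) = 0.4975, d(seq1,seq3) = 0.4975, d(seq2,seq3) = 0.4975

seq1–seq2: 8/22 sites differ → p ≈ 0.363636, d = −0.75 ln(1 − 0.484848) = 0.497470 ≈ 0.4975.
seq1–seq3: 8/22 sites differ → p ≈ 0.363636, d = −0.75 ln(1 − 0.484848) = 0.497470 ≈ 0.4975.
seq2–seq3: 8/22 sites differ → p ≈ 0.363636, d = −0.75 ln(1 − 0.484848) = 0.497470 ≈ 0.4975.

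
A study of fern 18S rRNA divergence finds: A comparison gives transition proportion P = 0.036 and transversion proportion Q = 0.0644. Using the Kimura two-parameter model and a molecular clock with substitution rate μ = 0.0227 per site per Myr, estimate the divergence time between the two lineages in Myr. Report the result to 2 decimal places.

2.37

Under the Kimura two-parameter model, d = −½ ln(1 − 2P − Q) − ¼ ln(1 − 2Q).
1 − 2P − Q = 0.8636, giving −½ ln(0.8636) = 0.073323.
1 − 2Q = 0.8712, giving −¼ ln(0.8712) = 0.034471.
d = 0.073323 + 0.034471 = 0.107794.
Under a molecular clock d = 2μt, so t = d/(2μ) = 0.107794 / (2 × 0.0227) = 2.37 Myr.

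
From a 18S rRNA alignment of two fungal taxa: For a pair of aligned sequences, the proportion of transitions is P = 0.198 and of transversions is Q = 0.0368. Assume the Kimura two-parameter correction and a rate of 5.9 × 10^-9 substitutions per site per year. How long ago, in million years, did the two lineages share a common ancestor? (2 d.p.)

25.65

Under the Kimura two-parameter model, d = −½ ln(1 − 2P − Q) − ¼ ln(1 − 2Q).
1 − 2P − Q = 0.5672, giving −½ ln(0.5672) = 0.283522.
1 − 2Q = 0.9264, giving −¼ ln(0.9264) = 0.019112.
d = 0.283522 + 0.019112 = 0.302634.
Under a molecular clock d = 2μt, so t = d/(2μ) = 0.302634 / (2 × 5.9 × 10^-9) = 25.65 million years.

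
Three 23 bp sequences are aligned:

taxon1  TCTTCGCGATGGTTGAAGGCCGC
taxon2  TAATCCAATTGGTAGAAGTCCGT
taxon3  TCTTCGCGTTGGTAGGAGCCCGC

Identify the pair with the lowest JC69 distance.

taxon1–taxon2: 9/23 differ, p = 0.391, d = 0.553.
taxon1–taxon3: 4/23 differ, p = 0.174, d = 0.198.
taxon2–taxon3: 8/23 differ, p = 0.348, d = 0.467.
The smallest distance is between taxon1 and taxon3.

taxon1 and taxon3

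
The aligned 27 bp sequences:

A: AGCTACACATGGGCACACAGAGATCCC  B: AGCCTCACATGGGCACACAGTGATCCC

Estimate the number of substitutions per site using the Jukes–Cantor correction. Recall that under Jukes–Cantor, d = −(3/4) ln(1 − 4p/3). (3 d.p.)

0.120

The sequences differ at 3 of 27 sites (4, 5, 21), so p = 3/27 ≈ 0.111111.
d = −(3/4) ln(1 − 4p/3) = −0.75 ln(1 − 0.148148) = −0.75 ln(0.851852)
  = −0.75 × (-0.160342) = 0.120257 substitutions/site.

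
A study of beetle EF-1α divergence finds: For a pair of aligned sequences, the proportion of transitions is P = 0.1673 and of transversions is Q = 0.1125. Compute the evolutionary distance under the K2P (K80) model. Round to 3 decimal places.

0.360

Under the Kimura two-parameter model, d = −½ ln(1 − 2P − Q) − ¼ ln(1 − 2Q).
1 − 2P − Q = 0.5529, giving −½ ln(0.5529) = 0.296289.
1 − 2Q = 0.775, giving −¼ ln(0.775) = 0.063723.
d = 0.296289 + 0.063723 = 0.360012.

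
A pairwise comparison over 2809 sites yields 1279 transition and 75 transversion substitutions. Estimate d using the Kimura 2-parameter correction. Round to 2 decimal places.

P = 1279/2809 ≈ 0.455322 and Q = 75/2809 ≈ 0.0267.
Under the Kimura two-parameter model, d = −½ ln(1 − 2P − Q) − ¼ ln(1 − 2Q).
1 − 2P − Q = 0.062656, giving −½ ln(0.062656) = 1.385048.
1 − 2Q = 0.9466, giving −¼ ln(0.9466) = 0.013720.
d = 1.385048 + 0.013720 = 1.398768.

1.40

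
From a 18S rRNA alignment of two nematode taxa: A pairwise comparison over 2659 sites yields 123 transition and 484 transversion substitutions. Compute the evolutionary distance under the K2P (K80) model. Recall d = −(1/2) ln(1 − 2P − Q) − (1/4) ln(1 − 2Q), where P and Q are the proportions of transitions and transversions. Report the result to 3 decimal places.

0.274

P = 123/2659 ≈ 0.046258 and Q = 484/2659 ≈ 0.182023.
Under the Kimura two-parameter model, d = −½ ln(1 − 2P − Q) − ¼ ln(1 − 2Q).
1 − 2P − Q = 0.725461, giving −½ ln(0.725461) = 0.160474.
1 − 2Q = 0.635954, giving −¼ ln(0.635954) = 0.113157.
d = 0.160474 + 0.113157 = 0.273631.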